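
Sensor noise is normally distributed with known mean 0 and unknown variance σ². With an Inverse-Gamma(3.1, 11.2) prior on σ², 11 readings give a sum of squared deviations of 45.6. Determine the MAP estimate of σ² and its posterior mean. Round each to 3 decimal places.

MAP estimate = 3.542, posterior mean = 4.474

Posterior: Inverse-Gamma(shape = 3.1+11/2 = 8.6, scale = 11.2+45.6/2 = 34.0).
Mode = β/(α+1) = 34.0/9.6 = 3.542.
Mean = β/(α−1) = 34.0/7.6 = 4.474.
The mean is pulled above the mode by the posterior's right skew.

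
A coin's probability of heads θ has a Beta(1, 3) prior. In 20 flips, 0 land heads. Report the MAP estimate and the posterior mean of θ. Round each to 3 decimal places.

Posterior: Beta(1+0, 3+20) = Beta(1, 23).
Since α = 1 ≤ 1 and β > 1, the Beta density is monotone decreasing on [0,1]; the mode is at 0.
Mean = 1/(1+23) = 0.042.
The posterior is right-skewed, so the mean exceeds the mode.

θ_MAP = 0.000, E[θ|data] = 0.042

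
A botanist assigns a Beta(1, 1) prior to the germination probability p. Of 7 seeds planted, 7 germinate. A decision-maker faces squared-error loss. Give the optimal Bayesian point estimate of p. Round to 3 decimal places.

Posterior: Beta(1+7, 1+0) = Beta(8, 1).
Since β = 1 ≤ 1 and α > 1, the Beta density is monotone increasing on [0,1]; the mode is at 1.
Mean = 8/(8+1) = 0.889.
Squared-error loss ⇒ the optimal estimator is the posterior mean.

0.889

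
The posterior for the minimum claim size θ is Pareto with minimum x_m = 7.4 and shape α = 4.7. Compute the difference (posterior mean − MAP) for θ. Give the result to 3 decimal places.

The Pareto density is strictly decreasing on [x_m, ∞), so the mode is x_m = 7.400.
Mean = α·x_m/(α−1) = 4.7·7.4/3.7 = 9.400.
Difference = 9.400 − 7.400 = 2.000.

2.000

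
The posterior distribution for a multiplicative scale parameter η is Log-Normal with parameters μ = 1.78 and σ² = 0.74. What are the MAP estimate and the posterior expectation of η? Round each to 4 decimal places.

MAP = 2.8292; posterior mean = 8.5849

Mode = exp(μ − σ²) = exp(1.04) = 2.8292.
Mean = exp(μ + σ²/2) = exp(2.150) = 8.5849.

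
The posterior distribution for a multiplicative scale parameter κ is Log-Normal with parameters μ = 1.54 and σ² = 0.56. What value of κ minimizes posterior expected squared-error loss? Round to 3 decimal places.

6.172

Mode = exp(μ − σ²) = exp(0.98) = 2.664.
Mean = exp(μ + σ²/2) = exp(1.820) = 6.172.
Squared-error loss ⇒ the optimal estimator is the posterior mean.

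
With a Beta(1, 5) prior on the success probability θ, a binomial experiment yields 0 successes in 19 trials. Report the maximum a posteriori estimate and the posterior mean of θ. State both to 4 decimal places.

Posterior: Beta(1+0, 5+19) = Beta(1, 24).
Since α = 1 ≤ 1 and β > 1, the Beta density is monotone decreasing on [0,1]; the mode is at 0.
Mean = 1/(1+24) = 0.0400.
Mean > mode: the posterior has a right tail.

θ_MAP = 0.0000, E[θ|data] = 0.0400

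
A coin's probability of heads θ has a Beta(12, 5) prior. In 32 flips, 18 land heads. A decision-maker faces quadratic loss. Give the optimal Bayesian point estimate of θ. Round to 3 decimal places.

0.612

Posterior: Beta(12+18, 5+14) = Beta(30, 19).
Mode = (30−1)/(30+19−2) = 29/47 = 0.617.
Mean = 30/(30+19) = 30/49 = 0.612.
Quadratic loss ⇒ the optimal estimator is the posterior mean.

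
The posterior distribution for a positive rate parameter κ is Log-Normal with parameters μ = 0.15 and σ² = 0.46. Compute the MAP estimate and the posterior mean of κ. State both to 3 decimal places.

Mode = exp(μ − σ²) = exp(-0.31) = 0.733.
Mean = exp(μ + σ²/2) = exp(0.380) = 1.462.
Right-skewed posterior ⇒ mode < mean.

MAP = 0.733; posterior mean = 1.462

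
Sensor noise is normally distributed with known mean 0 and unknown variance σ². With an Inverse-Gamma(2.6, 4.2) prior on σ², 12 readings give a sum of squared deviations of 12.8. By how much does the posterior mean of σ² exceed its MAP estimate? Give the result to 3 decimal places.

0.291

Posterior: Inverse-Gamma(shape = 2.6+12/2 = 8.6, scale = 4.2+12.8/2 = 10.6).
Mode = β/(α+1) = 10.6/9.6 = 1.104.
Mean = β/(α−1) = 10.6/7.6 = 1.395.
Difference = 1.395 − 1.104 = 0.291.
Right-skewed posterior ⇒ mode < mean.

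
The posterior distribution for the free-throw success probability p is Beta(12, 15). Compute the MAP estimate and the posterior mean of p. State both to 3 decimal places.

Mode = (12−1)/(12+15−2) = 11/25 = 0.440.
Mean = 12/(12+15) = 12/27 = 0.444.
Mean > mode: the posterior has a right tail.

p_MAP = 0.440, E[p|data] = 0.444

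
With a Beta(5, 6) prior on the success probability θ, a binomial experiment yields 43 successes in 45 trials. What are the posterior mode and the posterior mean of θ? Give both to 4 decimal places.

θ_MAP = 0.8704, E[θ|data] = 0.8571

Posterior: Beta(5+43, 6+2) = Beta(48, 8).
Mode = (48−1)/(48+8−2) = 47/54 = 0.8704.
Mean = 48/(48+8) = 48/56 = 0.8571.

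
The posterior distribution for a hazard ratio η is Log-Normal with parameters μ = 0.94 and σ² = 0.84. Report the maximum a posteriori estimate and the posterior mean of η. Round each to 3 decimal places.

Mode = exp(μ − σ²) = exp(0.10) = 1.105.
Mean = exp(μ + σ²/2) = exp(1.360) = 3.896.
The mean is pulled above the mode by the posterior's right skew.

MAP = 1.105, posterior mean = 3.896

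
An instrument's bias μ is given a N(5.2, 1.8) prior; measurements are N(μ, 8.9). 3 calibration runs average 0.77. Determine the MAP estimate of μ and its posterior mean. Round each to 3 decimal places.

Posterior for μ is Normal. Precision-weighted mean: (1/1.8·5.2 + 3/8.9·0.77) / (1/1.8 + 3/8.9) = 3.527.
A Normal posterior is symmetric, so mode = mean.

MAP estimate = 3.527, posterior mean = 3.527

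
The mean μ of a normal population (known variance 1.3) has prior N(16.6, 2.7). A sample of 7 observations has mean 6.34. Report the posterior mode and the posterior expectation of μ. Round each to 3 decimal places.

posterior mode = 7.000, posterior expectation = 7.000

Posterior for μ is Normal. Precision-weighted mean: (1/2.7·16.6 + 7/1.3·6.34) / (1/2.7 + 7/1.3) = 7.000.
A Normal posterior is symmetric, so mode = mean.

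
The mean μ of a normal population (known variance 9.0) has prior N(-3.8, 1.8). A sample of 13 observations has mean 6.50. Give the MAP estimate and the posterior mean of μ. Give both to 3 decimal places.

Posterior for μ is Normal. Precision-weighted mean: (1/1.8·-3.8 + 13/9.0·6.50) / (1/1.8 + 13/9.0) = 3.639.
A Normal posterior is symmetric, so mode = mean.

μ_MAP = 3.639, E[μ|data] = 3.639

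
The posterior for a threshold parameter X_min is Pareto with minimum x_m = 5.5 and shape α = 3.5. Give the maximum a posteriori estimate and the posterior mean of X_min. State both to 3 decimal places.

X_min_MAP = 5.500, E[X_min|data] = 7.700

The Pareto density is strictly decreasing on [x_m, ∞), so the mode is x_m = 5.500.
Mean = α·x_m/(α−1) = 3.5·5.5/2.5 = 7.700.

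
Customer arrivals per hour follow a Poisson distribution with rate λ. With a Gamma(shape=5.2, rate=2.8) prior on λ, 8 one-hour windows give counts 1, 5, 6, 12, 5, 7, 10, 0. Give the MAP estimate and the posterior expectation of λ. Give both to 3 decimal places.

MAP = 4.648, posterior mean = 4.741

Σ counts = 46. Posterior: Gamma(shape = 5.2+46 = 51.2, rate = 2.8+8 = 10.8).
Mode = (α−1)/β = 50.2/10.8 = 4.648.
Mean = α/β = 51.2/10.8 = 4.741.
The posterior is right-skewed, so the mean exceeds the mode.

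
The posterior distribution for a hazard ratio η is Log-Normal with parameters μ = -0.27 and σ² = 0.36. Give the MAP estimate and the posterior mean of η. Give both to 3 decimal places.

MAP = 0.533, posterior mean = 0.914

Mode = exp(μ − σ²) = exp(-0.63) = 0.533.
Mean = exp(μ + σ²/2) = exp(-0.090) = 0.914.
Mean > mode: the posterior has a right tail.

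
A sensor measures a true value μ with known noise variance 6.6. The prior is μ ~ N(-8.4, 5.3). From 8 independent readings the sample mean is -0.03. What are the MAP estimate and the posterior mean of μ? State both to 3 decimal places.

Posterior for μ is Normal. Precision-weighted mean: (1/5.3·-8.4 + 8/6.6·-0.03) / (1/5.3 + 8/6.6) = -1.157.
A Normal posterior is symmetric, so mode = mean.

MAP estimate = -1.157, posterior mean = -1.157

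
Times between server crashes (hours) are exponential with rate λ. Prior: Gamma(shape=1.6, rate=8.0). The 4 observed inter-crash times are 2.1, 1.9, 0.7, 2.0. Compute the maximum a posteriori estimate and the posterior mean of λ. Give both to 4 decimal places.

MAP = 0.3129, posterior mean = 0.3810

Σ times = 6.7. Posterior: Gamma(shape = 1.6+4 = 5.6, rate = 8.0+6.7 = 14.7).
Mode = (α−1)/β = 4.6/14.7 = 0.3129.
Mean = α/β = 5.6/14.7 = 0.3810.
The posterior is right-skewed, so the mean exceeds the mode.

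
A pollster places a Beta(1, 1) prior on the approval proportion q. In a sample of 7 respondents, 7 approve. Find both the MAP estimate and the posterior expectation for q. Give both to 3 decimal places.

q_MAP = 1.000, E[q|data] = 0.889

Posterior: Beta(1+7, 1+0) = Beta(8, 1).
Since β = 1 ≤ 1 and α > 1, the Beta density is monotone increasing on [0,1]; the mode is at 1.
Mean = 8/(8+1) = 0.889.
Mode > mean: the posterior has a left tail.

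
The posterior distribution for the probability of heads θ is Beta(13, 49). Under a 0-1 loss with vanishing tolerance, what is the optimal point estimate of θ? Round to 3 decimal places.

Mode = (13−1)/(13+49−2) = 12/60 = 0.200.
Mean = 13/(13+49) = 13/62 = 0.210.
This is the posterior mode — the MAP estimate.

0.200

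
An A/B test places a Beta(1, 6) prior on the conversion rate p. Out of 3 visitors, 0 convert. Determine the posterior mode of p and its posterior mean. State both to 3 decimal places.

posterior mode = 0.000, posterior mean = 0.100

Posterior: Beta(1+0, 6+3) = Beta(1, 9).
Since α = 1 ≤ 1 and β > 1, the Beta density is monotone decreasing on [0,1]; the mode is at 0.
Mean = 1/(1+9) = 0.100.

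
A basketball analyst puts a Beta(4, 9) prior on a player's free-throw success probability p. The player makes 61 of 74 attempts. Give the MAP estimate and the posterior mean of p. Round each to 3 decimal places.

MAP: 0.753. Posterior mean: 0.747.

Posterior: Beta(4+61, 9+13) = Beta(65, 22).
Mode = (65−1)/(65+22−2) = 64/85 = 0.753.
Mean = 65/(65+22) = 65/87 = 0.747.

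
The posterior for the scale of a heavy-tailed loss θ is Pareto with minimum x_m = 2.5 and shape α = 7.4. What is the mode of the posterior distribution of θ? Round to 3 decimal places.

The Pareto density is strictly decreasing on [x_m, ∞), so the mode is x_m = 2.500.
Mean = α·x_m/(α−1) = 7.4·2.5/6.4 = 2.891.
This is the posterior mode — the MAP estimate.

2.500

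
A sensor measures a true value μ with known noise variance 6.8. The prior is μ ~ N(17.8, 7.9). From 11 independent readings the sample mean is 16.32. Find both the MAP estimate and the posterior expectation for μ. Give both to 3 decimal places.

Posterior for μ is Normal. Precision-weighted mean: (1/7.9·17.8 + 11/6.8·16.32) / (1/7.9 + 11/6.8) = 16.427.
A Normal posterior is symmetric, so mode = mean.

MAP = 16.427, posterior mean = 16.427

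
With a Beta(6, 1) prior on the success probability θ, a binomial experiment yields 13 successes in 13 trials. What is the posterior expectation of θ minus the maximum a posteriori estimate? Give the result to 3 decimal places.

-0.050

Posterior: Beta(6+13, 1+0) = Beta(19, 1).
Since β = 1 ≤ 1 and α > 1, the Beta density is monotone increasing on [0,1]; the mode is at 1.
Mean = 19/(19+1) = 0.950.
Difference = 0.950 − 1.000 = -0.050.
Mode > mean: the posterior has a left tail.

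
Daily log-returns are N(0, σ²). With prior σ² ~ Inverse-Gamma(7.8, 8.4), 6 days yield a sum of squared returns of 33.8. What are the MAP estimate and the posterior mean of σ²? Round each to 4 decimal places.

Posterior: Inverse-Gamma(shape = 7.8+6/2 = 10.8, scale = 8.4+33.8/2 = 25.3).
Mode = β/(α+1) = 25.3/11.8 = 2.1441.
Mean = β/(α−1) = 25.3/9.8 = 2.5816.

MAP: 2.1441. Posterior mean: 2.5816.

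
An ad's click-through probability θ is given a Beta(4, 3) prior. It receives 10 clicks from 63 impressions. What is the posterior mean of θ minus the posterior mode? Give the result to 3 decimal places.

Posterior: Beta(4+10, 3+53) = Beta(14, 56).
Mode = (14−1)/(14+56−2) = 13/68 = 0.191.
Mean = 14/(14+56) = 14/70 = 0.200.
Difference = 0.200 − 0.191 = 0.009.
Mean > mode: the posterior has a right tail.

0.009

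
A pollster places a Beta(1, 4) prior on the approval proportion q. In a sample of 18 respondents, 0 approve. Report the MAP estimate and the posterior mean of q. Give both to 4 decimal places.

MAP estimate = 0.0000, posterior mean = 0.0435

Posterior: Beta(1+0, 4+18) = Beta(1, 22).
Since α = 1 ≤ 1 and β > 1, the Beta density is monotone decreasing on [0,1]; the mode is at 0.
Mean = 1/(1+22) = 0.0435.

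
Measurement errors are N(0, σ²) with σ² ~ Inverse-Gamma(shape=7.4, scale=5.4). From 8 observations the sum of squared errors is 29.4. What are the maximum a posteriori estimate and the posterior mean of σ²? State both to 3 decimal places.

Posterior: Inverse-Gamma(shape = 7.4+8/2 = 11.4, scale = 5.4+29.4/2 = 20.1).
Mode = β/(α+1) = 20.1/12.4 = 1.621.
Mean = β/(α−1) = 20.1/10.4 = 1.933.

MAP: 1.621. Posterior mean: 1.933.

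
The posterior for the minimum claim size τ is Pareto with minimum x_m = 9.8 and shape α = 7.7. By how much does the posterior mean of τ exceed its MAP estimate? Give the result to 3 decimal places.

The Pareto density is strictly decreasing on [x_m, ∞), so the mode is x_m = 9.800.
Mean = α·x_m/(α−1) = 7.7·9.8/6.7 = 11.263.
Difference = 11.263 − 9.800 = 1.463.
Right-skewed posterior ⇒ mode < mean.

1.463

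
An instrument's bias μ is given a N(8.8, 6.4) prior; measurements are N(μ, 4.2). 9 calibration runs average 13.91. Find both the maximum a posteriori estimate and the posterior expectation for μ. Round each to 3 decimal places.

μ_MAP = 13.563, E[μ|data] = 13.563

Posterior for μ is Normal. Precision-weighted mean: (1/6.4·8.8 + 9/4.2·13.91) / (1/6.4 + 9/4.2) = 13.563.
A Normal posterior is symmetric, so mode = mean.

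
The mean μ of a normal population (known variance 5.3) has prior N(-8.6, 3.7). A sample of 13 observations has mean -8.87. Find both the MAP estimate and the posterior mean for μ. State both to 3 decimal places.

MAP = -8.843; posterior mean = -8.843

Posterior for μ is Normal. Precision-weighted mean: (1/3.7·-8.6 + 13/5.3·-8.87) / (1/3.7 + 13/5.3) = -8.843.
A Normal posterior is symmetric, so mode = mean.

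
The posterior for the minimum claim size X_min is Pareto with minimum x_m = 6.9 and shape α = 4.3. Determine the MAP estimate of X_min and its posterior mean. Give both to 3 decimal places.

The Pareto density is strictly decreasing on [x_m, ∞), so the mode is x_m = 6.900.
Mean = α·x_m/(α−1) = 4.3·6.9/3.3 = 8.991.
Right-skewed posterior ⇒ mode < mean.

X_min_MAP = 6.900, E[X_min|data] = 8.991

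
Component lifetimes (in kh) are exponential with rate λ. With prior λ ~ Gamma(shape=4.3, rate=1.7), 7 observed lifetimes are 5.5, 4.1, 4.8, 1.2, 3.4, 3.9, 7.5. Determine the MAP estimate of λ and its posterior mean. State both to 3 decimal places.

Σ times = 30.4. Posterior: Gamma(shape = 4.3+7 = 11.3, rate = 1.7+30.4 = 32.1).
Mode = (α−1)/β = 10.3/32.1 = 0.321.
Mean = α/β = 11.3/32.1 = 0.352.
The mean is pulled above the mode by the posterior's right skew.

MAP = 0.321, posterior mean = 0.352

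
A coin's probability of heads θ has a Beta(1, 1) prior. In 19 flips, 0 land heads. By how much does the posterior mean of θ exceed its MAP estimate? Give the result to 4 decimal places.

0.0476

Posterior: Beta(1+0, 1+19) = Beta(1, 20).
Since α = 1 ≤ 1 and β > 1, the Beta density is monotone decreasing on [0,1]; the mode is at 0.
Mean = 1/(1+20) = 0.0476.
Difference = 0.0476 − 0.0000 = 0.0476.
Right-skewed posterior ⇒ mode < mean.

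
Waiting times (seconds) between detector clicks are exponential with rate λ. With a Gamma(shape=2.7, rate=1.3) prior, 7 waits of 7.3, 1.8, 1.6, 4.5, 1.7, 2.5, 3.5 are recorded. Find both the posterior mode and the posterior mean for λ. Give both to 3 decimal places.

MAP = 0.360; posterior mean = 0.401

Σ times = 22.9. Posterior: Gamma(shape = 2.7+7 = 9.7, rate = 1.3+22.9 = 24.2).
Mode = (α−1)/β = 8.7/24.2 = 0.360.
Mean = α/β = 9.7/24.2 = 0.401.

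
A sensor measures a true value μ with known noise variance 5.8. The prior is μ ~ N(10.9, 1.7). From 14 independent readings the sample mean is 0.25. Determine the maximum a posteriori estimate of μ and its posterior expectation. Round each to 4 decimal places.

MAP = 2.3368, posterior mean = 2.3368

Posterior for μ is Normal. Precision-weighted mean: (1/1.7·10.9 + 14/5.8·0.25) / (1/1.7 + 14/5.8) = 2.3368.
A Normal posterior is symmetric, so mode = mean.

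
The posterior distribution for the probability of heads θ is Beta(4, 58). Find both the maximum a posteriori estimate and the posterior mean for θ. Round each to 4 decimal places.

MAP = 0.0500, posterior mean = 0.0645

Mode = (4−1)/(4+58−2) = 3/60 = 0.0500.
Mean = 4/(4+58) = 4/62 = 0.0645.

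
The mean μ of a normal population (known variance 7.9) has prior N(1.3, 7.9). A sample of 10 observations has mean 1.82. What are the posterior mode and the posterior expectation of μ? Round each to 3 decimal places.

Posterior for μ is Normal. Precision-weighted mean: (1/7.9·1.3 + 10/7.9·1.82) / (1/7.9 + 10/7.9) = 1.773.
A Normal posterior is symmetric, so mode = mean.

MAP = 1.773; posterior mean = 1.773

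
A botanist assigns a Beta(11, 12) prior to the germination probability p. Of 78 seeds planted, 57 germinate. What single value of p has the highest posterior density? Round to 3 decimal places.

Posterior: Beta(11+57, 12+21) = Beta(68, 33).
Mode = (68−1)/(68+33−2) = 67/99 = 0.677.
Mean = 68/(68+33) = 68/101 = 0.673.
This is the posterior mode — the MAP estimate.

0.677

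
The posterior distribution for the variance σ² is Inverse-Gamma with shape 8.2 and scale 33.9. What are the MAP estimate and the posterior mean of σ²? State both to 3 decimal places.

Mode = β/(α+1) = 33.9/9.2 = 3.685.
Mean = β/(α−1) = 33.9/7.2 = 4.708.

MAP = 3.685, posterior mean = 4.708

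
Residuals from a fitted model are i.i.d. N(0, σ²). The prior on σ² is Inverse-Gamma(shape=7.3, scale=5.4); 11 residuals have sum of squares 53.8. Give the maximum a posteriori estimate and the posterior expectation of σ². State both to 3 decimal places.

Posterior: Inverse-Gamma(shape = 7.3+11/2 = 12.8, scale = 5.4+53.8/2 = 32.3).
Mode = β/(α+1) = 32.3/13.8 = 2.341.
Mean = β/(α−1) = 32.3/11.8 = 2.737.

maximum a posteriori estimate = 2.341, posterior expectation = 2.737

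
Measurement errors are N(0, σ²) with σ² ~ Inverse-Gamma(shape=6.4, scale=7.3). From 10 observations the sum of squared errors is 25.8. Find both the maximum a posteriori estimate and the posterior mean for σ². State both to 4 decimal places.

maximum a posteriori estimate = 1.6290, posterior mean = 1.9423

Posterior: Inverse-Gamma(shape = 6.4+10/2 = 11.4, scale = 7.3+25.8/2 = 20.2).
Mode = β/(α+1) = 20.2/12.4 = 1.6290.
Mean = β/(α−1) = 20.2/10.4 = 1.9423.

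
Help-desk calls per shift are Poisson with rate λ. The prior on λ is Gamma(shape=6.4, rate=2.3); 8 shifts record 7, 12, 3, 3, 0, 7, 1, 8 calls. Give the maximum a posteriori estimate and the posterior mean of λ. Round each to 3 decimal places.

MAP = 4.505, posterior mean = 4.602

Σ counts = 41. Posterior: Gamma(shape = 6.4+41 = 47.4, rate = 2.3+8 = 10.3).
Mode = (α−1)/β = 46.4/10.3 = 4.505.
Mean = α/β = 47.4/10.3 = 4.602.
Right-skewed posterior ⇒ mode < mean.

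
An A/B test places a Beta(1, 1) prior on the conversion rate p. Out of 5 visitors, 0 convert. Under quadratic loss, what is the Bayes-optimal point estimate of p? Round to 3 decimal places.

Posterior: Beta(1+0, 1+5) = Beta(1, 6).
Since α = 1 ≤ 1 and β > 1, the Beta density is monotone decreasing on [0,1]; the mode is at 0.
Mean = 1/(1+6) = 0.143.
Quadratic loss ⇒ the optimal estimator is the posterior mean.

0.143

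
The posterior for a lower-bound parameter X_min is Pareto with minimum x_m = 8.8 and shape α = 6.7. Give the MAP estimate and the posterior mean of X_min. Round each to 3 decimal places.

MAP = 8.800, posterior mean = 10.344

The Pareto density is strictly decreasing on [x_m, ∞), so the mode is x_m = 8.800.
Mean = α·x_m/(α−1) = 6.7·8.8/5.7 = 10.344.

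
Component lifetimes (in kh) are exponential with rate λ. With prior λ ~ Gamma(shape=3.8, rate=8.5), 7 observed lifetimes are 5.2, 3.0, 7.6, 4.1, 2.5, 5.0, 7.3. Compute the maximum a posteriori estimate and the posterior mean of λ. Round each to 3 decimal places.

Σ times = 34.7. Posterior: Gamma(shape = 3.8+7 = 10.8, rate = 8.5+34.7 = 43.2).
Mode = (α−1)/β = 9.8/43.2 = 0.227.
Mean = α/β = 10.8/43.2 = 0.250.

λ_MAP = 0.227, E[λ|data] = 0.250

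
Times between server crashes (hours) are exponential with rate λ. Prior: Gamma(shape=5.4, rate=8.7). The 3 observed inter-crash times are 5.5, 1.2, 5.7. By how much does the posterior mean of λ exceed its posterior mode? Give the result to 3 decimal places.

Σ times = 12.4. Posterior: Gamma(shape = 5.4+3 = 8.4, rate = 8.7+12.4 = 21.1).
Mode = (α−1)/β = 7.4/21.1 = 0.351.
Mean = α/β = 8.4/21.1 = 0.398.
Difference = 0.398 − 0.351 = 0.047.

0.047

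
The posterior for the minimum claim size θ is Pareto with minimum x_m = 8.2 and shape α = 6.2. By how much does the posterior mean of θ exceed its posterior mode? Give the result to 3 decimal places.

1.577

The Pareto density is strictly decreasing on [x_m, ∞), so the mode is x_m = 8.200.
Mean = α·x_m/(α−1) = 6.2·8.2/5.2 = 9.777.
Difference = 9.777 − 8.200 = 1.577.
Right-skewed posterior ⇒ mode < mean.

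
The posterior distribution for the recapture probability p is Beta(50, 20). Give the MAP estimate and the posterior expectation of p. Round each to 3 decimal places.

Mode = (50−1)/(50+20−2) = 49/68 = 0.721.
Mean = 50/(50+20) = 50/70 = 0.714.
The mean is pulled below the mode by the posterior's left skew.

MAP = 0.721, posterior mean = 0.714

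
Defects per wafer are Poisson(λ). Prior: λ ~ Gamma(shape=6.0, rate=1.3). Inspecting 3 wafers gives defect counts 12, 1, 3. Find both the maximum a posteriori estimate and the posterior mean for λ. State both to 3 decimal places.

Σ counts = 16. Posterior: Gamma(shape = 6.0+16 = 22.0, rate = 1.3+3 = 4.3).
Mode = (α−1)/β = 21.0/4.3 = 4.884.
Mean = α/β = 22.0/4.3 = 5.116.
The mean is pulled above the mode by the posterior's right skew.

MAP = 4.884; posterior mean = 5.116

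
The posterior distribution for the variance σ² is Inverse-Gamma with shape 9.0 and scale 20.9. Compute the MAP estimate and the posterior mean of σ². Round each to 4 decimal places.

Mode = β/(α+1) = 20.9/10.0 = 2.0900.
Mean = β/(α−1) = 20.9/8.0 = 2.6125.
The mean is pulled above the mode by the posterior's right skew.

σ²_MAP = 2.0900, E[σ²|data] = 2.6125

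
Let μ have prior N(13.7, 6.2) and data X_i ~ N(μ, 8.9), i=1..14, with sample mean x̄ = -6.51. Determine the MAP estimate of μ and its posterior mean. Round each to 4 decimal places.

MAP = -4.6305; posterior mean = -4.6305

Posterior for μ is Normal. Precision-weighted mean: (1/6.2·13.7 + 14/8.9·-6.51) / (1/6.2 + 14/8.9) = -4.6305.
A Normal posterior is symmetric, so mode = mean.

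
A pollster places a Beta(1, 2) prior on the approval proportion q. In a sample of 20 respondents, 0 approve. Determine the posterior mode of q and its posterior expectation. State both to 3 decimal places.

Posterior: Beta(1+0, 2+20) = Beta(1, 22).
Since α = 1 ≤ 1 and β > 1, the Beta density is monotone decreasing on [0,1]; the mode is at 0.
Mean = 1/(1+22) = 0.043.

posterior mode = 0.000, posterior expectation = 0.043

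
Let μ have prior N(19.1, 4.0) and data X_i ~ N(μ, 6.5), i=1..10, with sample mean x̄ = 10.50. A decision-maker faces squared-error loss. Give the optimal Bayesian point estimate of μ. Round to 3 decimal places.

Posterior for μ is Normal. Precision-weighted mean: (1/4.0·19.1 + 10/6.5·10.50) / (1/4.0 + 10/6.5) = 11.702.
A Normal posterior is symmetric, so mode = mean.
Squared-error loss ⇒ the optimal estimator is the posterior mean.

11.702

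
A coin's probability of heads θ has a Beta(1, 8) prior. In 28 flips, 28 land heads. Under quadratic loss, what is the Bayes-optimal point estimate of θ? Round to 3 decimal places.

0.784

Posterior: Beta(1+28, 8+0) = Beta(29, 8).
Mode = (29−1)/(29+8−2) = 28/35 = 0.800.
Mean = 29/(29+8) = 29/37 = 0.784.
Quadratic loss ⇒ the optimal estimator is the posterior mean.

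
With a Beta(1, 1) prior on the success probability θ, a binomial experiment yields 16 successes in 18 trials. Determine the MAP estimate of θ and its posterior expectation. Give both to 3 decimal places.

Posterior: Beta(1+16, 1+2) = Beta(17, 3).
Mode = (17−1)/(17+3−2) = 16/18 = 0.889.
With a flat prior the MAP equals the MLE, 16/18.
Mean = 17/(17+3) = 17/20 = 0.850.

θ_MAP = 0.889, E[θ|data] = 0.850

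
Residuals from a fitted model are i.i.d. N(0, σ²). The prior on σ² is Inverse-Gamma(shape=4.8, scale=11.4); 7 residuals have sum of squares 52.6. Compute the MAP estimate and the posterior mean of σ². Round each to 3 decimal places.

MAP estimate = 4.054, posterior mean = 5.164

Posterior: Inverse-Gamma(shape = 4.8+7/2 = 8.3, scale = 11.4+52.6/2 = 37.7).
Mode = β/(α+1) = 37.7/9.3 = 4.054.
Mean = β/(α−1) = 37.7/7.3 = 5.164.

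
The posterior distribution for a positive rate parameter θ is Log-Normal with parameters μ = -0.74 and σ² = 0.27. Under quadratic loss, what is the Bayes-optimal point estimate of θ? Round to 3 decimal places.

Mode = exp(μ − σ²) = exp(-1.01) = 0.364.
Mean = exp(μ + σ²/2) = exp(-0.605) = 0.546.
Quadratic loss ⇒ the optimal estimator is the posterior mean.

0.546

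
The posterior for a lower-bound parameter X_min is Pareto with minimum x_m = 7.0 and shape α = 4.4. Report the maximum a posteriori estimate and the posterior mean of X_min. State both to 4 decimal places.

MAP: 7.0000. Posterior mean: 9.0588.

The Pareto density is strictly decreasing on [x_m, ∞), so the mode is x_m = 7.0000.
Mean = α·x_m/(α−1) = 4.4·7.0/3.4 = 9.0588.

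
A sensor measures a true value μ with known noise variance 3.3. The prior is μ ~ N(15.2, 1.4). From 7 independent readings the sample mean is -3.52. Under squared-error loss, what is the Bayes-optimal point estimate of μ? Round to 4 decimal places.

1.1957

Posterior for μ is Normal. Precision-weighted mean: (1/1.4·15.2 + 7/3.3·-3.52) / (1/1.4 + 7/3.3) = 1.1957.
A Normal posterior is symmetric, so mode = mean.
Squared-error loss ⇒ the optimal estimator is the posterior mean.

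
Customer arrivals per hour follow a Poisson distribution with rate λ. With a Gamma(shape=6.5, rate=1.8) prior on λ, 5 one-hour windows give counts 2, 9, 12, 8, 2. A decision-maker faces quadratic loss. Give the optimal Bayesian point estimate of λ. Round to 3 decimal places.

5.809

Σ counts = 33. Posterior: Gamma(shape = 6.5+33 = 39.5, rate = 1.8+5 = 6.8).
Mode = (α−1)/β = 38.5/6.8 = 5.662.
Mean = α/β = 39.5/6.8 = 5.809.
Quadratic loss ⇒ the optimal estimator is the posterior mean.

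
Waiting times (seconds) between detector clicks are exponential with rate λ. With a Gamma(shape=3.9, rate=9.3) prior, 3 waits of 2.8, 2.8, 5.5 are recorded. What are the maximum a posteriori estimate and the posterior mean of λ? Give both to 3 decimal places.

MAP = 0.289; posterior mean = 0.338

Σ times = 11.1. Posterior: Gamma(shape = 3.9+3 = 6.9, rate = 9.3+11.1 = 20.4).
Mode = (α−1)/β = 5.9/20.4 = 0.289.
Mean = α/β = 6.9/20.4 = 0.338.
Mean > mode: the posterior has a right tail.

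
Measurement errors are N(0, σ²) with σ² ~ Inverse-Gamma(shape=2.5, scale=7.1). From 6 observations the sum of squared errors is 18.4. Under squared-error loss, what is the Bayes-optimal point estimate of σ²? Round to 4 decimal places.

Posterior: Inverse-Gamma(shape = 2.5+6/2 = 5.5, scale = 7.1+18.4/2 = 16.3).
Mode = β/(α+1) = 16.3/6.5 = 2.5077.
Mean = β/(α−1) = 16.3/4.5 = 3.6222.
Squared-error loss ⇒ the optimal estimator is the posterior mean.

3.6222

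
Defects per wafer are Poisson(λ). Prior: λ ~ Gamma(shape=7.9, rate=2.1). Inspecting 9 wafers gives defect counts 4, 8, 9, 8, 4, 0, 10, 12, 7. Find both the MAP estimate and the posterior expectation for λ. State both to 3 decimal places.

MAP = 6.207; posterior mean = 6.297

Σ counts = 62. Posterior: Gamma(shape = 7.9+62 = 69.9, rate = 2.1+9 = 11.1).
Mode = (α−1)/β = 68.9/11.1 = 6.207.
Mean = α/β = 69.9/11.1 = 6.297.
Right-skewed posterior ⇒ mode < mean.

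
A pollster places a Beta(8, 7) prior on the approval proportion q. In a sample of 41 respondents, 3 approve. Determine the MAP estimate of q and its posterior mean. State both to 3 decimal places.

MAP: 0.185. Posterior mean: 0.196.

Posterior: Beta(8+3, 7+38) = Beta(11, 45).
Mode = (11−1)/(11+45−2) = 10/54 = 0.185.
Mean = 11/(11+45) = 11/56 = 0.196.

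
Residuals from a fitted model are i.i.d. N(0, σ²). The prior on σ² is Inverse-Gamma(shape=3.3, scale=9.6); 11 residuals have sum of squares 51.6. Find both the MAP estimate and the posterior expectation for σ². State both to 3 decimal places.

Posterior: Inverse-Gamma(shape = 3.3+11/2 = 8.8, scale = 9.6+51.6/2 = 35.4).
Mode = β/(α+1) = 35.4/9.8 = 3.612.
Mean = β/(α−1) = 35.4/7.8 = 4.538.

MAP = 3.612; posterior mean = 4.538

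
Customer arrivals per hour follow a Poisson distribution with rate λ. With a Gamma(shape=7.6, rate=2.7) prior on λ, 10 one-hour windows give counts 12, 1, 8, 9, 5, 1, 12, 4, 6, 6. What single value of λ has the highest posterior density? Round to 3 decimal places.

Σ counts = 64. Posterior: Gamma(shape = 7.6+64 = 71.6, rate = 2.7+10 = 12.7).
Mode = (α−1)/β = 70.6/12.7 = 5.559.
Mean = α/β = 71.6/12.7 = 5.638.
This is the posterior mode — the MAP estimate.

5.559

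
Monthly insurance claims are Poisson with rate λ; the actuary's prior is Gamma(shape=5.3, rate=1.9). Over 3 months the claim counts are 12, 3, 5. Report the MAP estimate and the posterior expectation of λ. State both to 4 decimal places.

Σ counts = 20. Posterior: Gamma(shape = 5.3+20 = 25.3, rate = 1.9+3 = 4.9).
Mode = (α−1)/β = 24.3/4.9 = 4.9592.
Mean = α/β = 25.3/4.9 = 5.1633.

λ_MAP = 4.9592, E[λ|data] = 5.1633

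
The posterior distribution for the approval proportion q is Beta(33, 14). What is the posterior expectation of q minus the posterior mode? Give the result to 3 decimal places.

Mode = (33−1)/(33+14−2) = 32/45 = 0.711.
Mean = 33/(33+14) = 33/47 = 0.702.
Difference = 0.702 − 0.711 = -0.009.
Left-skewed posterior ⇒ mean < mode.

-0.009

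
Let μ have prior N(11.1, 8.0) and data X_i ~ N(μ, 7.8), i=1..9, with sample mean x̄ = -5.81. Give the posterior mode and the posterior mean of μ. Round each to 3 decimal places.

Posterior for μ is Normal. Precision-weighted mean: (1/8.0·11.1 + 9/7.8·-5.81) / (1/8.0 + 9/7.8) = -4.157.
A Normal posterior is symmetric, so mode = mean.

MAP = -4.157, posterior mean = -4.157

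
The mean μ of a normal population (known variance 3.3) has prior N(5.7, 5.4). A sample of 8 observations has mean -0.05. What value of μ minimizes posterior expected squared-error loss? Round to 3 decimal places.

Posterior for μ is Normal. Precision-weighted mean: (1/5.4·5.7 + 8/3.3·-0.05) / (1/5.4 + 8/3.3) = 0.358.
A Normal posterior is symmetric, so mode = mean.
Squared-error loss ⇒ the optimal estimator is the posterior mean.

0.358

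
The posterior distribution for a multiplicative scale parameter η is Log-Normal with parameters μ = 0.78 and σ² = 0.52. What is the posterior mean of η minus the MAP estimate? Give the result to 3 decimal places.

1.532

Mode = exp(μ − σ²) = exp(0.26) = 1.297.
Mean = exp(μ + σ²/2) = exp(1.040) = 2.829.
Difference = 2.829 − 1.297 = 1.532.
Right-skewed posterior ⇒ mode < mean.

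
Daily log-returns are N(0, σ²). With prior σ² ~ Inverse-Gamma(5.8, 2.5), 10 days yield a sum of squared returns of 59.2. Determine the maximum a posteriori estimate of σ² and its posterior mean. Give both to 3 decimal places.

Posterior: Inverse-Gamma(shape = 5.8+10/2 = 10.8, scale = 2.5+59.2/2 = 32.1).
Mode = β/(α+1) = 32.1/11.8 = 2.720.
Mean = β/(α−1) = 32.1/9.8 = 3.276.
The mean is pulled above the mode by the posterior's right skew.

MAP = 2.720; posterior mean = 3.276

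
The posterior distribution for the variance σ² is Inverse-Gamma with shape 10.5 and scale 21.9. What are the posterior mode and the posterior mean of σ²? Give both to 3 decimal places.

MAP = 1.904; posterior mean = 2.305

Mode = β/(α+1) = 21.9/11.5 = 1.904.
Mean = β/(α−1) = 21.9/9.5 = 2.305.
Right-skewed posterior ⇒ mode < mean.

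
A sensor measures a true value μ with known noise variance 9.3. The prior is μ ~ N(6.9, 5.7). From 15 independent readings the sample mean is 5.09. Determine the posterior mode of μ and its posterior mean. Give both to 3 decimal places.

μ_MAP = 5.268, E[μ|data] = 5.268

Posterior for μ is Normal. Precision-weighted mean: (1/5.7·6.9 + 15/9.3·5.09) / (1/5.7 + 15/9.3) = 5.268.
A Normal posterior is symmetric, so mode = mean.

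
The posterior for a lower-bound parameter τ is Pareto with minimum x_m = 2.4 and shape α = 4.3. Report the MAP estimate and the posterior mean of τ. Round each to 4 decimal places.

MAP = 2.4000, posterior mean = 3.1273

The Pareto density is strictly decreasing on [x_m, ∞), so the mode is x_m = 2.4000.
Mean = α·x_m/(α−1) = 4.3·2.4/3.3 = 3.1273.
Right-skewed posterior ⇒ mode < mean.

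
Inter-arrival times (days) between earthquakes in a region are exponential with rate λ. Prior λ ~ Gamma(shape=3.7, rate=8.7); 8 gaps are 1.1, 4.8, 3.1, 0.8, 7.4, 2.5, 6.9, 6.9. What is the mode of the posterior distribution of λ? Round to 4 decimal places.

0.2536

Σ times = 33.5. Posterior: Gamma(shape = 3.7+8 = 11.7, rate = 8.7+33.5 = 42.2).
Mode = (α−1)/β = 10.7/42.2 = 0.2536.
Mean = α/β = 11.7/42.2 = 0.2773.
This is the posterior mode — the MAP estimate.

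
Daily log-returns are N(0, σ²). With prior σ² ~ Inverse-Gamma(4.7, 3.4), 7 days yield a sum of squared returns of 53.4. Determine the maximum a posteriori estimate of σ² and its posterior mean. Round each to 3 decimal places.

MAP = 3.272, posterior mean = 4.181

Posterior: Inverse-Gamma(shape = 4.7+7/2 = 8.2, scale = 3.4+53.4/2 = 30.1).
Mode = β/(α+1) = 30.1/9.2 = 3.272.
Mean = β/(α−1) = 30.1/7.2 = 4.181.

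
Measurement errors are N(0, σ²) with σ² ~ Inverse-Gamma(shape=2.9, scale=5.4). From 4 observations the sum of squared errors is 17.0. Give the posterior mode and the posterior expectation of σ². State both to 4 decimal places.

posterior mode = 2.3559, posterior expectation = 3.5641

Posterior: Inverse-Gamma(shape = 2.9+4/2 = 4.9, scale = 5.4+17.0/2 = 13.9).
Mode = β/(α+1) = 13.9/5.9 = 2.3559.
Mean = β/(α−1) = 13.9/3.9 = 3.5641.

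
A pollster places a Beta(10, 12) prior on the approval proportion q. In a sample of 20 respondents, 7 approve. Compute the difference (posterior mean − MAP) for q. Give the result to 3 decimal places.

Posterior: Beta(10+7, 12+13) = Beta(17, 25).
Mode = (17−1)/(17+25−2) = 16/40 = 0.400.
Mean = 17/(17+25) = 17/42 = 0.405.
Difference = 0.405 − 0.400 = 0.005.

0.005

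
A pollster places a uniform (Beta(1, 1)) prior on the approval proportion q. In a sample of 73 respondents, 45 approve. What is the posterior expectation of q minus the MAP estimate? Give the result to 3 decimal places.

Posterior: Beta(1+45, 1+28) = Beta(46, 29).
Mode = (46−1)/(46+29−2) = 45/73 = 0.616.
With a flat prior the MAP equals the MLE, 45/73.
Mean = 46/(46+29) = 46/75 = 0.613.
Difference = 0.613 − 0.616 = -0.003.

-0.003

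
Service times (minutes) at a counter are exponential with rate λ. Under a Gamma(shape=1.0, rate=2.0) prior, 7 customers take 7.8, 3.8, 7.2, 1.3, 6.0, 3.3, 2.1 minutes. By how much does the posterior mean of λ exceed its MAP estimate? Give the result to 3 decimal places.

Σ times = 31.5. Posterior: Gamma(shape = 1.0+7 = 8.0, rate = 2.0+31.5 = 33.5).
Mode = (α−1)/β = 7.0/33.5 = 0.209.
Mean = α/β = 8.0/33.5 = 0.239.
Difference = 0.239 − 0.209 = 0.030.

0.030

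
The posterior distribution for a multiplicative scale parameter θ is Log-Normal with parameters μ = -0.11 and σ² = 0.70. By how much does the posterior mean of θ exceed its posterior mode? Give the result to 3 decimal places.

Mode = exp(μ − σ²) = exp(-0.81) = 0.445.
Mean = exp(μ + σ²/2) = exp(0.240) = 1.271.
Difference = 1.271 − 0.445 = 0.826.
The mean is pulled above the mode by the posterior's right skew.

0.826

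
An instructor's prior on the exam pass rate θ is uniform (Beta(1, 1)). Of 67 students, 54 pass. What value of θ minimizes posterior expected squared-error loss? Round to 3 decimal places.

Posterior: Beta(1+54, 1+13) = Beta(55, 14).
Mode = (55−1)/(55+14−2) = 54/67 = 0.806.
With a flat prior the MAP equals the MLE, 54/67.
Mean = 55/(55+14) = 55/69 = 0.797.
Squared-error loss ⇒ the optimal estimator is the posterior mean.

0.797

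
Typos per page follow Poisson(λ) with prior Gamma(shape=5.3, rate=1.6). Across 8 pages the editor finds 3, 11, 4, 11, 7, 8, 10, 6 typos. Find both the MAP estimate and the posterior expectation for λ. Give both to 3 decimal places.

MAP: 6.698. Posterior mean: 6.802.

Σ counts = 60. Posterior: Gamma(shape = 5.3+60 = 65.3, rate = 1.6+8 = 9.6).
Mode = (α−1)/β = 64.3/9.6 = 6.698.
Mean = α/β = 65.3/9.6 = 6.802.
Right-skewed posterior ⇒ mode < mean.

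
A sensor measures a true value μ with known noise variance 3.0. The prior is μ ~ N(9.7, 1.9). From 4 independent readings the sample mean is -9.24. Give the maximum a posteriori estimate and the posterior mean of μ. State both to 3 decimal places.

MAP: -3.880. Posterior mean: -3.880.

Posterior for μ is Normal. Precision-weighted mean: (1/1.9·9.7 + 4/3.0·-9.24) / (1/1.9 + 4/3.0) = -3.880.
A Normal posterior is symmetric, so mode = mean.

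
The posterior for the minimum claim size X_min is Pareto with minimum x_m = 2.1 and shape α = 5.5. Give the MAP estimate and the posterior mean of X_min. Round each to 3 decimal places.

MAP: 2.100. Posterior mean: 2.567.

The Pareto density is strictly decreasing on [x_m, ∞), so the mode is x_m = 2.100.
Mean = α·x_m/(α−1) = 5.5·2.1/4.5 = 2.567.
The mean is pulled above the mode by the posterior's right skew.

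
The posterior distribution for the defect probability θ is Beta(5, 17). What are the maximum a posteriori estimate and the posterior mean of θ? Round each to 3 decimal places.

Mode = (5−1)/(5+17−2) = 4/20 = 0.200.
Mean = 5/(5+17) = 5/22 = 0.227.
Mean > mode: the posterior has a right tail.

MAP = 0.200, posterior mean = 0.227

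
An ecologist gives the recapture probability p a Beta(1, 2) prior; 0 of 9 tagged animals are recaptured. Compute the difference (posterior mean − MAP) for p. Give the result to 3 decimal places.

0.083

Posterior: Beta(1+0, 2+9) = Beta(1, 11).
Since α = 1 ≤ 1 and β > 1, the Beta density is monotone decreasing on [0,1]; the mode is at 0.
Mean = 1/(1+11) = 0.083.
Difference = 0.083 − 0.000 = 0.083.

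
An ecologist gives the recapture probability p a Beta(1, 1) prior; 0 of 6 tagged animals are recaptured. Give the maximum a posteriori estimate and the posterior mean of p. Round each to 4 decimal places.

Posterior: Beta(1+0, 1+6) = Beta(1, 7).
Since α = 1 ≤ 1 and β > 1, the Beta density is monotone decreasing on [0,1]; the mode is at 0.
Mean = 1/(1+7) = 0.1250.

MAP = 0.0000, posterior mean = 0.1250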